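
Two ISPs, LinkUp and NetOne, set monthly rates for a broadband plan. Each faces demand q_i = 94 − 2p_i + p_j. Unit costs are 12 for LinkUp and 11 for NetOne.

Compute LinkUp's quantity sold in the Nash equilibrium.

LinkUp's profit: π = (p_{LinkUp} − 12)(94 − 2p_{LinkUp} + p_{NetOne}).
∂π/∂p_{LinkUp} = 118 − 4p_{LinkUp} + p_{NetOne} = 0 ⇒ p_{LinkUp} = 29.5 + 0.25p_{NetOne}.
Similarly p_{NetOne} = 29 + 0.25p_{LinkUp}.
Plugging p_{NetOne} into LinkUp's best response: p_{LinkUp} = 29.5 + 0.25(29 + 0.25p_{LinkUp}) ⇒ 0.9375p_{LinkUp} = 36.75, so p_{LinkUp} = 39.2.
Then p_{NetOne} = 29 + 0.25·39.2 = 38.8.
q_{LinkUp} = 94 − 2·39.2 + 38.8 = 54.4.

54.4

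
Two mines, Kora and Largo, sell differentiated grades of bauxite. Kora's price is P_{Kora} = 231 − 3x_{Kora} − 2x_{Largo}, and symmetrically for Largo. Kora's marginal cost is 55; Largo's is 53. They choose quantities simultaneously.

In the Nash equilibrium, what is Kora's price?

Mine Kora's profit: π = x_{Kora}(231 − 3x_{Kora} − 2x_{Largo}) − 55x_{Kora}.
∂π/∂x_{Kora} = 176 − 6x_{Kora} − 2x_{Largo} = 0 ⇒ x_{Kora} = 88/3 − (1/3)x_{Largo}.
Similarly x_{Largo} = 89/3 − (1/3)x_{Kora}.
Solving the two reaction functions simultaneously: (1 − (−1/3)(−1/3))x_{Kora} = 88/3 − (1/3)·(89/3), so (8/9)x_{Kora} = 175/9 and x_{Kora} = 21.875.
Then x_{Largo} = 89/3 − (1/3)·21.875 = 22.375.
P_{Kora} = 231 − 3·21.875 − 2·22.375 = 120.625.

120.625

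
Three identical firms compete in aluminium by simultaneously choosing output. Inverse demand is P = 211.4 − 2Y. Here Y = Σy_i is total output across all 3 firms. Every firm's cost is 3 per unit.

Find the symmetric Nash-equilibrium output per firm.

26.05

A representative firm's profit is π_i = y_i(211.4 − 2Y) − 3y_i, with Y = y_i + Σ_{j≠i} y_j.
First-order condition: 208.4 − 4y_i − 2Σ_{j≠i} y_j = 0.
With identical firms, set every y_j = y: then 208.4 − 4y − 4y = 0, i.e. y = 208.4/8 = 26.05.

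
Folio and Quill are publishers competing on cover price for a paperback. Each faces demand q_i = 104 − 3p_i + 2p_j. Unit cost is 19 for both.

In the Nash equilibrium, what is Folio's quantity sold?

63.75

Folio's profit: π = (p_{Folio} − 19)(104 − 3p_{Folio} + 2p_{Quill}).
∂π/∂p_{Folio} = 161 − 6p_{Folio} + 2p_{Quill} = 0 ⇒ p_{Folio} = 161/6 + (1/3)p_{Quill}.
The game is symmetric, so in equilibrium p_{Quill} = p_{Folio}: the reaction function gives (2/3)p_{Folio} = 161/6, hence p_{Folio} = 40.25.
q_{Folio} = 104 − 3·40.25 + 2·40.25 = 63.75.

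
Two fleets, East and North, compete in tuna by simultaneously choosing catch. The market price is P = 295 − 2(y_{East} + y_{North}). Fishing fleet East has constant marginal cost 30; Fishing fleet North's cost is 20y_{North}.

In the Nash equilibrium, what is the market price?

Fishing fleet East's profit: π = y_{East}(295 − 2(y_{East} + y_{North})) − 30y_{East}.
∂π/∂y_{East} = 265 − 4y_{East} − 2y_{North} = 0, so y_{East} = 66.25 − 0.5y_{North}.
By the same steps for North: y_{North} = 68.75 − 0.5y_{East}.
Substituting the second reaction function into the first: y_{East} = 66.25 − 0.5(68.75 − 0.5y_{East}), which gives 0.75y_{East} = 31.875 ⇒ y_{East} = 42.5.
Then y_{North} = 68.75 − 0.5·42.5 = 47.5.
Equilibrium price: P = 295 − 2·90 = 115.

115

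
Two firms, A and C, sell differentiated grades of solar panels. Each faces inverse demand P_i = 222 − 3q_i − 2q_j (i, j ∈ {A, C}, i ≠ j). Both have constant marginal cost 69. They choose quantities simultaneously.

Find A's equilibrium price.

Firm A's profit: π = q_A(222 − 3q_A − 2q_C) − 69q_A.
∂π/∂q_A = 153 − 6q_A − 2q_C = 0 ⇒ q_A = 25.5 − (1/3)q_C.
By symmetry q_C = q_A; substituting into the reaction function, (4/3)q_A = 25.5 and q_A = 19.125.
P_A = 222 − 3·19.125 − 2·19.125 = 126.375.

126.375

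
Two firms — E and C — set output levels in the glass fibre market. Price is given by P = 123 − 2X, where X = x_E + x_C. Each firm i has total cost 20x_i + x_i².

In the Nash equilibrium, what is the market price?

71.5

Firm E's profit: π = x_E(123 − 2(x_E + x_C)) − 20x_E − x_E².
∂π/∂x_E = 103 − 6x_E − 2x_C = 0, so x_E = 103/6 − (1/3)x_C.
Setting x_E = x_C in the reaction function: x_E = 103/6 − (1/3)x_E, so x_E = (103/6) / (4/3) = 12.875.
Equilibrium price: P = 123 − 2·25.75 = 71.5.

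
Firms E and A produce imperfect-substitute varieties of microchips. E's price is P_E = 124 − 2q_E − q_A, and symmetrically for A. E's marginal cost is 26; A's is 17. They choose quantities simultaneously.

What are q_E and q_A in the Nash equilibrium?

Firm E's profit: π = q_E(124 − 2q_E − q_A) − 26q_E.
∂π/∂q_E = 98 − 4q_E − q_A = 0 ⇒ q_E = 24.5 − 0.25q_A.
Similarly q_A = 26.75 − 0.25q_E.
Plugging q_A into E's best response: q_E = 24.5 − 0.25(26.75 − 0.25q_E) ⇒ 0.9375q_E = 17.8125, so q_E = 19.
Then q_A = 26.75 − 0.25·19 = 22.

19, 22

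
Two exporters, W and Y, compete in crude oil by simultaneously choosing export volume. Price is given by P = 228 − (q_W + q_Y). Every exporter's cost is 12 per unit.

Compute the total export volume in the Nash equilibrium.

144

Exporter W's profit: π = q_W(228 − (q_W + q_Y)) − 12q_W.
∂π/∂q_W = 216 − 2q_W − q_Y = 0, so q_W = 108 − 0.5q_Y.
By symmetry q_Y = q_W; substituting into the reaction function, 1.5q_W = 108 and q_W = 72.
Total export volume: 72 + 72 = 144.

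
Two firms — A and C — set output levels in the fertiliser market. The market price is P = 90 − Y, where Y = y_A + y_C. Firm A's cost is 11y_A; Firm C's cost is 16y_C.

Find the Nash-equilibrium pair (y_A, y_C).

Firm A's profit: π = y_A(90 − (y_A + y_C)) − 11y_A.
∂π/∂y_A = 79 − 2y_A − y_C = 0, so y_A = 39.5 − 0.5y_C.
By the same steps for C: y_C = 37 − 0.5y_A.
Plugging y_C into A's best response: y_A = 39.5 − 0.5(37 − 0.5y_A) ⇒ 0.75y_A = 21, so y_A = 28.
Then y_C = 37 − 0.5·28 = 23.

28, 23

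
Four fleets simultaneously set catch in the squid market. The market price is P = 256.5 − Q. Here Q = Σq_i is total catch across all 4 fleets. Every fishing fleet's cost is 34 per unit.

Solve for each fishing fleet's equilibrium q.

44.5

A representative fishing fleet's profit is π_i = q_i(256.5 − Q) − 34q_i, with Q = q_i + Σ_{j≠i} q_j.
First-order condition: 222.5 − 2q_i − Σ_{j≠i} q_j = 0.
In a symmetric equilibrium every fishing fleet chooses the same q, so Σ_{j≠i} q_j = 3q. The condition becomes 222.5 − 5q = 0, giving q = 222.5/5 = 44.5.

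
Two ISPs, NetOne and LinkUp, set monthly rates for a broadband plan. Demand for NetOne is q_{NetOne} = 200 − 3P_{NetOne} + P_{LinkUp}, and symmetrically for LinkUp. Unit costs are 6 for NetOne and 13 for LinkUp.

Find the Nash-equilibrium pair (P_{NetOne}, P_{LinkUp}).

44.2, 47.2

NetOne's profit: π = (P_{NetOne} − 6)(200 − 3P_{NetOne} + P_{LinkUp}).
∂π/∂P_{NetOne} = 218 − 6P_{NetOne} + P_{LinkUp} = 0 ⇒ P_{NetOne} = 109/3 + (1/6)P_{LinkUp}.
Similarly P_{LinkUp} = 239/6 + (1/6)P_{NetOne}.
Substituting the second reaction function into the first: P_{NetOne} = 109/3 + (1/6)(239/6 + (1/6)P_{NetOne}), which gives (35/36)P_{NetOne} = 1547/36 ⇒ P_{NetOne} = 44.2.
Then P_{LinkUp} = 239/6 + (1/6)·44.2 = 47.2.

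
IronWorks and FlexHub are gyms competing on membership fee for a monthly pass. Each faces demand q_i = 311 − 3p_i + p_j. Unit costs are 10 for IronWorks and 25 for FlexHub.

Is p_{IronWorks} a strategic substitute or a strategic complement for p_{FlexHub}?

IronWorks's profit: π = (p_{IronWorks} − 10)(311 − 3p_{IronWorks} + p_{FlexHub}).
∂π/∂p_{IronWorks} = 341 − 6p_{IronWorks} + p_{FlexHub} = 0 ⇒ p_{IronWorks} = 341/6 + (1/6)p_{FlexHub}.
The best-response slope dp_{IronWorks}/dp_{FlexHub} = 1/6 > 0: the reaction function is upward-sloping, so the choices are strategic complements.

strategic complements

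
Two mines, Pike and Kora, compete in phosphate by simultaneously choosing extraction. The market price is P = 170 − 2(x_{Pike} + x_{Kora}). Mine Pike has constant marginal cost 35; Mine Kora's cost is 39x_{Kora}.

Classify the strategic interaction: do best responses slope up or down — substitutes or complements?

Mine Pike's profit: π = x_{Pike}(170 − 2(x_{Pike} + x_{Kora})) − 35x_{Pike}.
∂π/∂x_{Pike} = 135 − 4x_{Pike} − 2x_{Kora} = 0, so x_{Pike} = 33.75 − 0.5x_{Kora}.
The best-response slope dx_{Pike}/dx_{Kora} = −0.5 < 0: the reaction function is downward-sloping, so the choices are strategic substitutes.

strategic substitutes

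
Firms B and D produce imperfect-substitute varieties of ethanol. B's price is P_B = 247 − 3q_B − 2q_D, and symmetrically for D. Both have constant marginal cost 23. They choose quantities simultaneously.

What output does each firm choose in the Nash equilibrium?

28

Firm B's profit: π = q_B(247 − 3q_B − 2q_D) − 23q_B.
∂π/∂q_B = 224 − 6q_B − 2q_D = 0 ⇒ q_B = 112/3 − (1/3)q_D.
By symmetry q_D = q_B; substituting into the reaction function, (4/3)q_B = 112/3 and q_B = 28.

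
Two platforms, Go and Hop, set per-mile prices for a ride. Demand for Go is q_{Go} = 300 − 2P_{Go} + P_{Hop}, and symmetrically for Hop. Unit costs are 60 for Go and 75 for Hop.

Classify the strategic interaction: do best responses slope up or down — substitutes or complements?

Go's profit: π = (P_{Go} − 60)(300 − 2P_{Go} + P_{Hop}).
∂π/∂P_{Go} = 420 − 4P_{Go} + P_{Hop} = 0 ⇒ P_{Go} = 105 + 0.25P_{Hop}.
The best-response slope dP_{Go}/dP_{Hop} = 0.25 > 0: the reaction function is upward-sloping, so the choices are strategic complements.

strategic complements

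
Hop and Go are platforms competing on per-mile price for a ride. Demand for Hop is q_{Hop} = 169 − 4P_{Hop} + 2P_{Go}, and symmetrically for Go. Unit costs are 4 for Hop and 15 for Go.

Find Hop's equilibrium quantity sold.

113.2

Hop's profit: π = (P_{Hop} − 4)(169 − 4P_{Hop} + 2P_{Go}).
∂π/∂P_{Hop} = 185 − 8P_{Hop} + 2P_{Go} = 0 ⇒ P_{Hop} = 23.125 + 0.25P_{Go}.
Similarly P_{Go} = 28.625 + 0.25P_{Hop}.
Plugging P_{Go} into Hop's best response: P_{Hop} = 23.125 + 0.25(28.625 + 0.25P_{Hop}) ⇒ 0.9375P_{Hop} = 969/32, so P_{Hop} = 32.3.
Then P_{Go} = 28.625 + 0.25·32.3 = 36.7.
q_{Hop} = 169 − 4·32.3 + 2·36.7 = 113.2.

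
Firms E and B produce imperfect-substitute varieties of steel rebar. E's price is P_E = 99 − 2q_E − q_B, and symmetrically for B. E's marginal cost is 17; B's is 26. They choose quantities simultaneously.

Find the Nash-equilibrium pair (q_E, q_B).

17, 14

Firm E's profit: π = q_E(99 − 2q_E − q_B) − 17q_E.
∂π/∂q_E = 82 − 4q_E − q_B = 0 ⇒ q_E = 20.5 − 0.25q_B.
Similarly q_B = 18.25 − 0.25q_E.
Plugging q_B into E's best response: q_E = 20.5 − 0.25(18.25 − 0.25q_E) ⇒ 0.9375q_E = 15.9375, so q_E = 17.
Then q_B = 18.25 − 0.25·17 = 14.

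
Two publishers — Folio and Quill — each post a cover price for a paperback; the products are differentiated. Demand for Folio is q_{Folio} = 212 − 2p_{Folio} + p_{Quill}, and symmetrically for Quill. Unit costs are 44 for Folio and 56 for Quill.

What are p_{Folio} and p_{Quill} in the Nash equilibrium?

101.6, 106.4

Folio's profit: π = (p_{Folio} − 44)(212 − 2p_{Folio} + p_{Quill}).
∂π/∂p_{Folio} = 300 − 4p_{Folio} + p_{Quill} = 0 ⇒ p_{Folio} = 75 + 0.25p_{Quill}.
Similarly p_{Quill} = 81 + 0.25p_{Folio}.
Substituting the second reaction function into the first: p_{Folio} = 75 + 0.25(81 + 0.25p_{Folio}), which gives 0.9375p_{Folio} = 95.25 ⇒ p_{Folio} = 101.6.
Then p_{Quill} = 81 + 0.25·101.6 = 106.4.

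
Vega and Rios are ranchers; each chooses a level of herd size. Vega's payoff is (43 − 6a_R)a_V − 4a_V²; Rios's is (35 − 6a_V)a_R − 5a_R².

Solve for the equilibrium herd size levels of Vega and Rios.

5, 0.5

Expanding Vega's payoff: 43a_V − 6a_Ra_V − 4a_V².
∂π/∂a_V = 43 − 6a_R − 8a_V = 0, so a_V = 5.375 − 0.75a_R.
Likewise for Rios: a_R = 3.5 − 0.6a_V.
Substituting the second reaction function into the first: a_V = 5.375 − 0.75(3.5 − 0.6a_V), which gives 0.55a_V = 2.75 ⇒ a_V = 5.
Then a_R = 3.5 − 0.6·5 = 0.5.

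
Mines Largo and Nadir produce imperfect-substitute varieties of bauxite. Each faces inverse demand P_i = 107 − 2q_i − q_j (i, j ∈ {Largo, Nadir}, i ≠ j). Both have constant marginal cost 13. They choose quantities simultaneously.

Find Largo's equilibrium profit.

706.88

Mine Largo's profit: π = q_{Largo}(107 − 2q_{Largo} − q_{Nadir}) − 13q_{Largo}.
∂π/∂q_{Largo} = 94 − 4q_{Largo} − q_{Nadir} = 0 ⇒ q_{Largo} = 23.5 − 0.25q_{Nadir}.
The game is symmetric, so in equilibrium q_{Nadir} = q_{Largo}: the reaction function gives 1.25q_{Largo} = 23.5, hence q_{Largo} = 18.8.
P_{Largo} = 107 − 2·18.8 − 18.8 = 50.6.
Profit = (50.6 − 13)·18.8 = 706.88.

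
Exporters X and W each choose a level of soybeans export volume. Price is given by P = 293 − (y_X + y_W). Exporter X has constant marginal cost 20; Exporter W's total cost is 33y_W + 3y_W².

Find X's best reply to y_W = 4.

134.5

Exporter X's profit: π = y_X(293 − (y_X + y_W)) − 20y_X.
∂π/∂y_X = 273 − 2y_X − y_W = 0, so y_X = 136.5 − 0.5y_W.
At y_W = 4: y_X = 136.5 − 0.5·4 = 134.5.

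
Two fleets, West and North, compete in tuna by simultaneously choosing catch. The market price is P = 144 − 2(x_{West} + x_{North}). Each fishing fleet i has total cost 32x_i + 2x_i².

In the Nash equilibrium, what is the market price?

Fishing fleet West's profit: π = x_{West}(144 − 2(x_{West} + x_{North})) − 32x_{West} − 2x_{West}².
∂π/∂x_{West} = 112 − 8x_{West} − 2x_{North} = 0, so x_{West} = 14 − 0.25x_{North}.
The game is symmetric, so in equilibrium x_{North} = x_{West}: the reaction function gives 1.25x_{West} = 14, hence x_{West} = 11.2.
Equilibrium price: P = 144 − 2·22.4 = 99.2.

99.2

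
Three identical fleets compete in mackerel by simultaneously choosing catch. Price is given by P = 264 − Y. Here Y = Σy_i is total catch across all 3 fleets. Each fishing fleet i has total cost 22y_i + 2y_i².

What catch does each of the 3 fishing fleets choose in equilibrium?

A representative fishing fleet's profit is π_i = y_i(264 − Y) − 22y_i − 2y_i², with Y = y_i + Σ_{j≠i} y_j.
First-order condition: 242 − 6y_i − Σ_{j≠i} y_j = 0.
Imposing symmetry (y_j = y for all j) turns Σ_{j≠i} y_j into 2y, so 242 = 8y and y = 30.25.

30.25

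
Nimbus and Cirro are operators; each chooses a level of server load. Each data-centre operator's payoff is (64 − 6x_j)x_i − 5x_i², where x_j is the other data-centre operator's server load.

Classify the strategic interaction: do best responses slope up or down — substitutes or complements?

Nimbus's payoff is (64 − 6x_C)x_N − 5x_N².
∂π/∂x_N = 64 − 6x_C − 10x_N = 0, so x_N = 6.4 − 0.6x_C.
The best-response slope dx_N/dx_C = −0.6 < 0: the reaction function is downward-sloping, so the choices are strategic substitutes.

strategic substitutes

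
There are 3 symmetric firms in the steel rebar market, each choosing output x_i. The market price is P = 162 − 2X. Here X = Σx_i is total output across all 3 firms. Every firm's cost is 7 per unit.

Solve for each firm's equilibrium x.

19.375

A representative firm's profit is π_i = x_i(162 − 2X) − 7x_i, with X = x_i + Σ_{j≠i} x_j.
First-order condition: 155 − 4x_i − 2Σ_{j≠i} x_j = 0.
With identical firms, set every x_j = x: then 155 − 4x − 4x = 0, i.e. x = 155/8 = 19.375.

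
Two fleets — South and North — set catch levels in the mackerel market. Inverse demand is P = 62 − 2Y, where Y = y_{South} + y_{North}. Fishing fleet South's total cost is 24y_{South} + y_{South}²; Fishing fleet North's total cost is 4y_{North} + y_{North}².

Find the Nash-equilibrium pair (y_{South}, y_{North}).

Fishing fleet South's profit: π = y_{South}(62 − 2(y_{South} + y_{North})) − 24y_{South} − y_{South}².
∂π/∂y_{South} = 38 − 6y_{South} − 2y_{North} = 0, so y_{South} = 19/3 − (1/3)y_{North}.
By the same steps for North: y_{North} = 29/3 − (1/3)y_{South}.
Substituting the second reaction function into the first: y_{South} = 19/3 − (1/3)(29/3 − (1/3)y_{South}), which gives (8/9)y_{South} = 28/9 ⇒ y_{South} = 3.5.
Then y_{North} = 29/3 − (1/3)·3.5 = 8.5.

3.5, 8.5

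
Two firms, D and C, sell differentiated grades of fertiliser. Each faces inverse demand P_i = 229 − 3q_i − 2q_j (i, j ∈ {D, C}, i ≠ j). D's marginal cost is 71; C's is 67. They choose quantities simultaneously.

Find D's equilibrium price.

Firm D's profit: π = q_D(229 − 3q_D − 2q_C) − 71q_D.
∂π/∂q_D = 158 − 6q_D − 2q_C = 0 ⇒ q_D = 79/3 − (1/3)q_C.
Similarly q_C = 27 − (1/3)q_D.
Substituting the second reaction function into the first: q_D = 79/3 − (1/3)(27 − (1/3)q_D), which gives (8/9)q_D = 52/3 ⇒ q_D = 19.5.
Then q_C = 27 − (1/3)·19.5 = 20.5.
P_D = 229 − 3·19.5 − 2·20.5 = 129.5.

129.5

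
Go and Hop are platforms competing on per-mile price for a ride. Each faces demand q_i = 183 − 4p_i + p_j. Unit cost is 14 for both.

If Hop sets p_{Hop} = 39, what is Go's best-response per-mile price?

34.75

Go's profit: π = (p_{Go} − 14)(183 − 4p_{Go} + p_{Hop}).
∂π/∂p_{Go} = 239 − 8p_{Go} + p_{Hop} = 0 ⇒ p_{Go} = 29.875 + 0.125p_{Hop}.
At p_{Hop} = 39: p_{Go} = 29.875 + 0.125·39 = 34.75.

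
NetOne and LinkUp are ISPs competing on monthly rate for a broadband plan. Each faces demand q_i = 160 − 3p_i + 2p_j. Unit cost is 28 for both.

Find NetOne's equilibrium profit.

3267

NetOne's profit: π = (p_{NetOne} − 28)(160 − 3p_{NetOne} + 2p_{LinkUp}).
∂π/∂p_{NetOne} = 244 − 6p_{NetOne} + 2p_{LinkUp} = 0 ⇒ p_{NetOne} = 122/3 + (1/3)p_{LinkUp}.
The game is symmetric, so in equilibrium p_{LinkUp} = p_{NetOne}: the reaction function gives (2/3)p_{NetOne} = 122/3, hence p_{NetOne} = 61.
q_{NetOne} = 160 − 3·61 + 2·61 = 99.
Profit = (61 − 28)·99 = 3267.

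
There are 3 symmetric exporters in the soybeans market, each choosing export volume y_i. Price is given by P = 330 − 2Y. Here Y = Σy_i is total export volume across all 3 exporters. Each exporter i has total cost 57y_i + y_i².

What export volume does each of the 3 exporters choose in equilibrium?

A representative exporter's profit is π_i = y_i(330 − 2Y) − 57y_i − y_i², with Y = y_i + Σ_{j≠i} y_j.
First-order condition: 273 − 6y_i − 2Σ_{j≠i} y_j = 0.
Imposing symmetry (y_j = y for all j) turns Σ_{j≠i} y_j into 2y, so 273 = 10y and y = 27.3.

27.3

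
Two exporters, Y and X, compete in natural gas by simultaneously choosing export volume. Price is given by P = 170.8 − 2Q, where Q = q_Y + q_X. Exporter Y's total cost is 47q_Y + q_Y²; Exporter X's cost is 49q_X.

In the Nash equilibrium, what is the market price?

Exporter Y's profit: π = q_Y(170.8 − 2(q_Y + q_X)) − 47q_Y − q_Y².
∂π/∂q_Y = 123.8 − 6q_Y − 2q_X = 0, so q_Y = 619/30 − (1/3)q_X.
For X: ∂π/∂q_X = 121.8 − 4q_X − 2q_Y = 0 ⇒ q_X = 30.45 − 0.5q_Y.
Solving the two reaction functions simultaneously: (1 − (−1/3)(−0.5))q_Y = 619/30 − (1/3)·30.45, so (5/6)q_Y = 629/60 and q_Y = 12.58.
Then q_X = 30.45 − 0.5·12.58 = 24.16.
Equilibrium price: P = 170.8 − 2·36.74 = 97.32.

97.32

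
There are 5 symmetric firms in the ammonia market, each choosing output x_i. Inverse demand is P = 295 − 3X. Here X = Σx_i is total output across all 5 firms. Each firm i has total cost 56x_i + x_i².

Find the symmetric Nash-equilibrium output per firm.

A representative firm's profit is π_i = x_i(295 − 3X) − 56x_i − x_i², with X = x_i + Σ_{j≠i} x_j.
First-order condition: 239 − 8x_i − 3Σ_{j≠i} x_j = 0.
With identical firms, set every x_j = x: then 239 − 8x − 12x = 0, i.e. x = 239/20 = 11.95.

11.95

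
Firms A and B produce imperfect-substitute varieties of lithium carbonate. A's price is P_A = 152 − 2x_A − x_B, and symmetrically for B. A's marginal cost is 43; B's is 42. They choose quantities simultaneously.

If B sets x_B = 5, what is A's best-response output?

26

Firm A's profit: π = x_A(152 − 2x_A − x_B) − 43x_A.
∂π/∂x_A = 109 − 4x_A − x_B = 0 ⇒ x_A = 27.25 − 0.25x_B.
At x_B = 5: x_A = 27.25 − 0.25·5 = 26.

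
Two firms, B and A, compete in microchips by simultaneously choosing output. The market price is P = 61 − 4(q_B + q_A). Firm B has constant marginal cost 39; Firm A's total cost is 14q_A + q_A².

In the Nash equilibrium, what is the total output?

Firm B's profit: π = q_B(61 − 4(q_B + q_A)) − 39q_B.
∂π/∂q_B = 22 − 8q_B − 4q_A = 0, so q_B = 2.75 − 0.5q_A.
For A: ∂π/∂q_A = 47 − 10q_A − 4q_B = 0 ⇒ q_A = 4.7 − 0.4q_B.
Substituting the second reaction function into the first: q_B = 2.75 − 0.5(4.7 − 0.4q_B), which gives 0.8q_B = 0.4 ⇒ q_B = 0.5.
Then q_A = 4.7 − 0.4·0.5 = 4.5.
Total output: 0.5 + 4.5 = 5.

5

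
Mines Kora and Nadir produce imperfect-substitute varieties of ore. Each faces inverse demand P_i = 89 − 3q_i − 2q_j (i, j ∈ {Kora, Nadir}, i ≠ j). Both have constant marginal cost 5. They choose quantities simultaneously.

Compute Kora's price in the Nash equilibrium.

36.5

Mine Kora's profit: π = q_{Kora}(89 − 3q_{Kora} − 2q_{Nadir}) − 5q_{Kora}.
∂π/∂q_{Kora} = 84 − 6q_{Kora} − 2q_{Nadir} = 0 ⇒ q_{Kora} = 14 − (1/3)q_{Nadir}.
Setting q_{Kora} = q_{Nadir} in the reaction function: q_{Kora} = 14 − (1/3)q_{Kora}, so q_{Kora} = 14 / (4/3) = 10.5.
P_{Kora} = 89 − 3·10.5 − 2·10.5 = 36.5.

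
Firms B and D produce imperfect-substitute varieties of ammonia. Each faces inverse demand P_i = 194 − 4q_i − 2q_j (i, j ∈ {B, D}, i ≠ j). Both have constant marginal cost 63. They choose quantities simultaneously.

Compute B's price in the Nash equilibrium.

115.4

Firm B's profit: π = q_B(194 − 4q_B − 2q_D) − 63q_B.
∂π/∂q_B = 131 − 8q_B − 2q_D = 0 ⇒ q_B = 16.375 − 0.25q_D.
The game is symmetric, so in equilibrium q_D = q_B: the reaction function gives 1.25q_B = 16.375, hence q_B = 13.1.
P_B = 194 − 4·13.1 − 2·13.1 = 115.4.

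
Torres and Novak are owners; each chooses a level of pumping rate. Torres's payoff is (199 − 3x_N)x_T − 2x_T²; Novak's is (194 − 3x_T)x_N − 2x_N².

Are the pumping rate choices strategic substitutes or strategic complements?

Expanding Torres's payoff: 199x_T − 3x_Nx_T − 2x_T².
∂π/∂x_T = 199 − 3x_N − 4x_T = 0, so x_T = 49.75 − 0.75x_N.
The best-response slope dx_T/dx_N = −0.75 < 0: the reaction function is downward-sloping, so the choices are strategic substitutes.

strategic substitutes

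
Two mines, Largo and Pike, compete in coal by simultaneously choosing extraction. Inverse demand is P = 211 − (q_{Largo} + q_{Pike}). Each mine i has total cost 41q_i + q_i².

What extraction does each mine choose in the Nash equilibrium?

Mine Largo's profit: π = q_{Largo}(211 − (q_{Largo} + q_{Pike})) − 41q_{Largo} − q_{Largo}².
∂π/∂q_{Largo} = 170 − 4q_{Largo} − q_{Pike} = 0, so q_{Largo} = 42.5 − 0.25q_{Pike}.
By symmetry q_{Pike} = q_{Largo}; substituting into the reaction function, 1.25q_{Largo} = 42.5 and q_{Largo} = 34.

34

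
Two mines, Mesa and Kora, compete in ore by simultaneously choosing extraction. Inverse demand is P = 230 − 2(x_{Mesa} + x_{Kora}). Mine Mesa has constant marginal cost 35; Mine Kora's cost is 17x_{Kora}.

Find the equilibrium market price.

94

Mine Mesa's profit: π = x_{Mesa}(230 − 2(x_{Mesa} + x_{Kora})) − 35x_{Mesa}.
∂π/∂x_{Mesa} = 195 − 4x_{Mesa} − 2x_{Kora} = 0, so x_{Mesa} = 48.75 − 0.5x_{Kora}.
By the same steps for Kora: x_{Kora} = 53.25 − 0.5x_{Mesa}.
Plugging x_{Kora} into Mesa's best response: x_{Mesa} = 48.75 − 0.5(53.25 − 0.5x_{Mesa}) ⇒ 0.75x_{Mesa} = 22.125, so x_{Mesa} = 29.5.
Then x_{Kora} = 53.25 − 0.5·29.5 = 38.5.
Equilibrium price: P = 230 − 2·68 = 94.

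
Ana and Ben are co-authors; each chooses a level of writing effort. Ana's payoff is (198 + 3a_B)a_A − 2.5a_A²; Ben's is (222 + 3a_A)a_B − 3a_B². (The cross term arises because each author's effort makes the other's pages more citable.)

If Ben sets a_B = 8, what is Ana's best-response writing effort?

44.4

Expanding Ana's payoff: 198a_A + 3a_Ba_A − 2.5a_A².
∂π/∂a_A = 198 + 3a_B − 5a_A = 0, so a_A = 39.6 + 0.6a_B.
At a_B = 8: a_A = 39.6 + 0.6·8 = 44.4.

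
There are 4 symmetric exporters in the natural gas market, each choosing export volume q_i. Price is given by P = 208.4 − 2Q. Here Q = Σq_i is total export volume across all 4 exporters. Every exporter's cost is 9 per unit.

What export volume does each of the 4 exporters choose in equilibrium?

19.94

A representative exporter's profit is π_i = q_i(208.4 − 2Q) − 9q_i, with Q = q_i + Σ_{j≠i} q_j.
First-order condition: 199.4 − 4q_i − 2Σ_{j≠i} q_j = 0.
In a symmetric equilibrium every exporter chooses the same q, so Σ_{j≠i} q_j = 3q. The condition becomes 199.4 − 10q = 0, giving q = 199.4/10 = 19.94.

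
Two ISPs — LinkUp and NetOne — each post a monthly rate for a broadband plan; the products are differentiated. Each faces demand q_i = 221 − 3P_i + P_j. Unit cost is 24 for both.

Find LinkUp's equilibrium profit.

LinkUp's profit: π = (P_{LinkUp} − 24)(221 − 3P_{LinkUp} + P_{NetOne}).
∂π/∂P_{LinkUp} = 293 − 6P_{LinkUp} + P_{NetOne} = 0 ⇒ P_{LinkUp} = 293/6 + (1/6)P_{NetOne}.
The game is symmetric, so in equilibrium P_{NetOne} = P_{LinkUp}: the reaction function gives (5/6)P_{LinkUp} = 293/6, hence P_{LinkUp} = 58.6.
q_{LinkUp} = 221 − 3·58.6 + 58.6 = 103.8.
Profit = (58.6 − 24)·103.8 = 3591.48.

3591.48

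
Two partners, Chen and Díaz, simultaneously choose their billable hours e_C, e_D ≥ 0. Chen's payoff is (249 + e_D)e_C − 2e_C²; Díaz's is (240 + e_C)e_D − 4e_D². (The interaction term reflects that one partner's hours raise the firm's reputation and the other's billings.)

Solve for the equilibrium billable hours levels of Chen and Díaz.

72, 39

Expanding Chen's payoff: 249e_C + e_De_C − 2e_C².
∂π/∂e_C = 249 + e_D − 4e_C = 0, so e_C = 62.25 + 0.25e_D.
Likewise for Díaz: e_D = 30 + 0.125e_C.
Substituting the second reaction function into the first: e_C = 62.25 + 0.25(30 + 0.125e_C), which gives (31/32)e_C = 69.75 ⇒ e_C = 72.
Then e_D = 30 + 0.125·72 = 39.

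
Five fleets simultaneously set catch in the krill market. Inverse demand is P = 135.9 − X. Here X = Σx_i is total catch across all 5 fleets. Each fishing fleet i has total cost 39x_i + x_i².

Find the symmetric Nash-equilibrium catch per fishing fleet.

12.1125

A representative fishing fleet's profit is π_i = x_i(135.9 − X) − 39x_i − x_i², with X = x_i + Σ_{j≠i} x_j.
First-order condition: 96.9 − 4x_i − Σ_{j≠i} x_j = 0.
In a symmetric equilibrium every fishing fleet chooses the same x, so Σ_{j≠i} x_j = 4x. The condition becomes 96.9 − 8x = 0, giving x = 96.9/8 = 12.1125.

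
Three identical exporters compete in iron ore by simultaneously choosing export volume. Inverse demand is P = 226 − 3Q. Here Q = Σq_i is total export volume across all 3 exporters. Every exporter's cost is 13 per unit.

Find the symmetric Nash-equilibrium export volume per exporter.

A representative exporter's profit is π_i = q_i(226 − 3Q) − 13q_i, with Q = q_i + Σ_{j≠i} q_j.
First-order condition: 213 − 6q_i − 3Σ_{j≠i} q_j = 0.
Imposing symmetry (q_j = q for all j) turns Σ_{j≠i} q_j into 2q, so 213 = 12q and q = 17.75.

17.75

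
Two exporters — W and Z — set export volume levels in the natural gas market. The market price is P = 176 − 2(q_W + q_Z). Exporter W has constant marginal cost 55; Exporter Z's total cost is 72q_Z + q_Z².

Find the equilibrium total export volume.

34.6

Exporter W's profit: π = q_W(176 − 2(q_W + q_Z)) − 55q_W.
∂π/∂q_W = 121 − 4q_W − 2q_Z = 0, so q_W = 30.25 − 0.5q_Z.
For Z: ∂π/∂q_Z = 104 − 6q_Z − 2q_W = 0 ⇒ q_Z = 52/3 − (1/3)q_W.
Solving the two reaction functions simultaneously: (1 − (−0.5)(−1/3))q_W = 30.25 − 0.5·(52/3), so (5/6)q_W = 259/12 and q_W = 25.9.
Then q_Z = 52/3 − (1/3)·25.9 = 8.7.
Total export volume: 25.9 + 8.7 = 34.6.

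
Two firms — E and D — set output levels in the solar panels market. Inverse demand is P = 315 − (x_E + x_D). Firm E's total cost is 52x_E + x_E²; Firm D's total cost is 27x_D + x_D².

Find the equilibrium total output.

Firm E's profit: π = x_E(315 − (x_E + x_D)) − 52x_E − x_E².
∂π/∂x_E = 263 − 4x_E − x_D = 0, so x_E = 65.75 − 0.25x_D.
By the same steps for D: x_D = 72 − 0.25x_E.
Substituting the second reaction function into the first: x_E = 65.75 − 0.25(72 − 0.25x_E), which gives 0.9375x_E = 47.75 ⇒ x_E = 764/15.
Then x_D = 72 − 0.25·(764/15) = 889/15.
Total output: 764/15 + 889/15 = 110.2.

110.2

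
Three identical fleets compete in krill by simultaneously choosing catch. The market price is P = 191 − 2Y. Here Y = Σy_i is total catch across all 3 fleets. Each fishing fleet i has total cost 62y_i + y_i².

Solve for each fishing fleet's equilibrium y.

A representative fishing fleet's profit is π_i = y_i(191 − 2Y) − 62y_i − y_i², with Y = y_i + Σ_{j≠i} y_j.
First-order condition: 129 − 6y_i − 2Σ_{j≠i} y_j = 0.
In a symmetric equilibrium every fishing fleet chooses the same y, so Σ_{j≠i} y_j = 2y. The condition becomes 129 − 10y = 0, giving y = 129/10 = 12.9.

12.9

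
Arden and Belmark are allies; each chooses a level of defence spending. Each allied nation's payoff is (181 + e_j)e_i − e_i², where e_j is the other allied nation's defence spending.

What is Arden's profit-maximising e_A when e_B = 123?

Arden's payoff is (181 + e_B)e_A − e_A².
∂π/∂e_A = 181 + e_B − 2e_A = 0, so e_A = 90.5 + 0.5e_B.
At e_B = 123: e_A = 90.5 + 0.5·123 = 152.

152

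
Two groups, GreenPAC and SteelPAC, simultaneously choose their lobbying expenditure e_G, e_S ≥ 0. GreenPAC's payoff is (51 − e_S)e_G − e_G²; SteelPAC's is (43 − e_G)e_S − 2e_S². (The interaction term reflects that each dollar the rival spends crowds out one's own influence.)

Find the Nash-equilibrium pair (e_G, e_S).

Expanding GreenPAC's payoff: 51e_G − e_Se_G − e_G².
∂π/∂e_G = 51 − e_S − 2e_G = 0, so e_G = 25.5 − 0.5e_S.
Likewise for SteelPAC: e_S = 10.75 − 0.25e_G.
Plugging e_S into GreenPAC's best response: e_G = 25.5 − 0.5(10.75 − 0.25e_G) ⇒ 0.875e_G = 20.125, so e_G = 23.
Then e_S = 10.75 − 0.25·23 = 5.

23, 5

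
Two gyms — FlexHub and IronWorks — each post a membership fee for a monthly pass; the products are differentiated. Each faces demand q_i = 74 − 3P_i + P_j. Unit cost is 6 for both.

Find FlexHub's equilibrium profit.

461.28

FlexHub's profit: π = (P_{FlexHub} − 6)(74 − 3P_{FlexHub} + P_{IronWorks}).
∂π/∂P_{FlexHub} = 92 − 6P_{FlexHub} + P_{IronWorks} = 0 ⇒ P_{FlexHub} = 46/3 + (1/6)P_{IronWorks}.
By symmetry P_{IronWorks} = P_{FlexHub}; substituting into the reaction function, (5/6)P_{FlexHub} = 46/3 and P_{FlexHub} = 18.4.
q_{FlexHub} = 74 − 3·18.4 + 18.4 = 37.2.
Profit = (18.4 − 6)·37.2 = 461.28.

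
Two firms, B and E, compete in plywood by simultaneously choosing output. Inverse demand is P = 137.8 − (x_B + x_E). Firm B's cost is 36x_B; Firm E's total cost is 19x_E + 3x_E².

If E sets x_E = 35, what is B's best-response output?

Firm B's profit: π = x_B(137.8 − (x_B + x_E)) − 36x_B.
∂π/∂x_B = 101.8 − 2x_B − x_E = 0, so x_B = 50.9 − 0.5x_E.
At x_E = 35: x_B = 50.9 − 0.5·35 = 33.4.

33.4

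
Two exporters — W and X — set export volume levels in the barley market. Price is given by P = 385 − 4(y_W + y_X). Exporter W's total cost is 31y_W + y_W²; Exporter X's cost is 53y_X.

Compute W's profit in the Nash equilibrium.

2761.25

Exporter W's profit: π = y_W(385 − 4(y_W + y_X)) − 31y_W − y_W².
∂π/∂y_W = 354 − 10y_W − 4y_X = 0, so y_W = 35.4 − 0.4y_X.
For X: ∂π/∂y_X = 332 − 8y_X − 4y_W = 0 ⇒ y_X = 41.5 − 0.5y_W.
Substituting the second reaction function into the first: y_W = 35.4 − 0.4(41.5 − 0.5y_W), which gives 0.8y_W = 18.8 ⇒ y_W = 23.5.
Then y_X = 41.5 − 0.5·23.5 = 29.75.
Price P = 385 − 4·53.25 = 172.
W's profit: (172 − 31)·23.5 − (23.5)² = 2761.25.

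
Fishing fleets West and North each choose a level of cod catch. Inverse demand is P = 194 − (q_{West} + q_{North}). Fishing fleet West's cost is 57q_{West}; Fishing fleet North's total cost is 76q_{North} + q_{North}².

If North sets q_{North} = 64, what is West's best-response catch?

36.5

Fishing fleet West's profit: π = q_{West}(194 − (q_{West} + q_{North})) − 57q_{West}.
∂π/∂q_{West} = 137 − 2q_{West} − q_{North} = 0, so q_{West} = 68.5 − 0.5q_{North}.
At q_{North} = 64: q_{West} = 68.5 − 0.5·64 = 36.5.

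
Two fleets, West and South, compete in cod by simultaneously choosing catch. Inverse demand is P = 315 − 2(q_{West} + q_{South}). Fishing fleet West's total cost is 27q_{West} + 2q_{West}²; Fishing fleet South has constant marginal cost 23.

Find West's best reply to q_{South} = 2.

35.5

Fishing fleet West's profit: π = q_{West}(315 − 2(q_{West} + q_{South})) − 27q_{West} − 2q_{West}².
∂π/∂q_{West} = 288 − 8q_{West} − 2q_{South} = 0, so q_{West} = 36 − 0.25q_{South}.
At q_{South} = 2: q_{West} = 36 − 0.25·2 = 35.5.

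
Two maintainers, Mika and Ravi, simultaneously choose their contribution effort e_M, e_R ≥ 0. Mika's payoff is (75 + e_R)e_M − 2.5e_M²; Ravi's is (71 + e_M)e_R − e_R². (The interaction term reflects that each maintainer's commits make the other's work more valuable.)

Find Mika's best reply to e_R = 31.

21.2

Expanding Mika's payoff: 75e_M + e_Re_M − 2.5e_M².
∂π/∂e_M = 75 + e_R − 5e_M = 0, so e_M = 15 + 0.2e_R.
At e_R = 31: e_M = 15 + 0.2·31 = 21.2.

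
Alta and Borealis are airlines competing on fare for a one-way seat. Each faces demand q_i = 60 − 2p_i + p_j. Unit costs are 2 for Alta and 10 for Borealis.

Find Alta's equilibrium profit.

Alta's profit: π = (p_{Alta} − 2)(60 − 2p_{Alta} + p_{Borealis}).
∂π/∂p_{Alta} = 64 − 4p_{Alta} + p_{Borealis} = 0 ⇒ p_{Alta} = 16 + 0.25p_{Borealis}.
Similarly p_{Borealis} = 20 + 0.25p_{Alta}.
Plugging p_{Borealis} into Alta's best response: p_{Alta} = 16 + 0.25(20 + 0.25p_{Alta}) ⇒ 0.9375p_{Alta} = 21, so p_{Alta} = 22.4.
Then p_{Borealis} = 20 + 0.25·22.4 = 25.6.
q_{Alta} = 60 − 2·22.4 + 25.6 = 40.8.
Profit = (22.4 − 2)·40.8 = 832.32.

832.32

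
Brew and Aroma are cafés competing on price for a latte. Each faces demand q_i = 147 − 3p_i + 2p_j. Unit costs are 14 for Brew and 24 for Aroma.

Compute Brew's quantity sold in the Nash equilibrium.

Brew's profit: π = (p_{Brew} − 14)(147 − 3p_{Brew} + 2p_{Aroma}).
∂π/∂p_{Brew} = 189 − 6p_{Brew} + 2p_{Aroma} = 0 ⇒ p_{Brew} = 31.5 + (1/3)p_{Aroma}.
Similarly p_{Aroma} = 36.5 + (1/3)p_{Brew}.
Substituting the second reaction function into the first: p_{Brew} = 31.5 + (1/3)(36.5 + (1/3)p_{Brew}), which gives (8/9)p_{Brew} = 131/3 ⇒ p_{Brew} = 49.125.
Then p_{Aroma} = 36.5 + (1/3)·49.125 = 52.875.
q_{Brew} = 147 − 3·49.125 + 2·52.875 = 105.375.

105.375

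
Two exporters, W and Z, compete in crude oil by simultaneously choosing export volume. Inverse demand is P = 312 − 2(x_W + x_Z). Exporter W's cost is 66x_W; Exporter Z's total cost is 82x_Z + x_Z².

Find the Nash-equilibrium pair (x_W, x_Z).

50.8, 21.4

Exporter W's profit: π = x_W(312 − 2(x_W + x_Z)) − 66x_W.
∂π/∂x_W = 246 − 4x_W − 2x_Z = 0, so x_W = 61.5 − 0.5x_Z.
For Z: ∂π/∂x_Z = 230 − 6x_Z − 2x_W = 0 ⇒ x_Z = 115/3 − (1/3)x_W.
Substituting the second reaction function into the first: x_W = 61.5 − 0.5(115/3 − (1/3)x_W), which gives (5/6)x_W = 127/3 ⇒ x_W = 50.8.
Then x_Z = 115/3 − (1/3)·50.8 = 21.4.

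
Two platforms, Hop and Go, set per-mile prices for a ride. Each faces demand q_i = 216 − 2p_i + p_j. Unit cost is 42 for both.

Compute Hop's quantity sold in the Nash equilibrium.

Hop's profit: π = (p_{Hop} − 42)(216 − 2p_{Hop} + p_{Go}).
∂π/∂p_{Hop} = 300 − 4p_{Hop} + p_{Go} = 0 ⇒ p_{Hop} = 75 + 0.25p_{Go}.
Setting p_{Hop} = p_{Go} in the reaction function: p_{Hop} = 75 + 0.25p_{Hop}, so p_{Hop} = 75 / 0.75 = 100.
q_{Hop} = 216 − 2·100 + 100 = 116.

116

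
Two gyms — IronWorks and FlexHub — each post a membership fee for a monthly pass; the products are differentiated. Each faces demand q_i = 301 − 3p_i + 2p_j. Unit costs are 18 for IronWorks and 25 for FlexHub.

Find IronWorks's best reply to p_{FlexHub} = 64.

IronWorks's profit: π = (p_{IronWorks} − 18)(301 − 3p_{IronWorks} + 2p_{FlexHub}).
∂π/∂p_{IronWorks} = 355 − 6p_{IronWorks} + 2p_{FlexHub} = 0 ⇒ p_{IronWorks} = 355/6 + (1/3)p_{FlexHub}.
At p_{FlexHub} = 64: p_{IronWorks} = 355/6 + (1/3)·64 = 80.5.

80.5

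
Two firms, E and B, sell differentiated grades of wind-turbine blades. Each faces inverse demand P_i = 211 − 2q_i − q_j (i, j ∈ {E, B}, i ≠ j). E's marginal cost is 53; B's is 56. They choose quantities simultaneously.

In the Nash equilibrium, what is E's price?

Firm E's profit: π = q_E(211 − 2q_E − q_B) − 53q_E.
∂π/∂q_E = 158 − 4q_E − q_B = 0 ⇒ q_E = 39.5 − 0.25q_B.
Similarly q_B = 38.75 − 0.25q_E.
Plugging q_B into E's best response: q_E = 39.5 − 0.25(38.75 − 0.25q_E) ⇒ 0.9375q_E = 29.8125, so q_E = 31.8.
Then q_B = 38.75 − 0.25·31.8 = 30.8.
P_E = 211 − 2·31.8 − 30.8 = 116.6.

116.6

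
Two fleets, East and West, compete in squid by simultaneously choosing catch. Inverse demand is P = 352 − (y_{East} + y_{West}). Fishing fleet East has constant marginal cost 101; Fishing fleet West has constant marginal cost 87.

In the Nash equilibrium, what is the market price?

180

Fishing fleet East's profit: π = y_{East}(352 − (y_{East} + y_{West})) − 101y_{East}.
∂π/∂y_{East} = 251 − 2y_{East} − y_{West} = 0, so y_{East} = 125.5 − 0.5y_{West}.
By the same steps for West: y_{West} = 132.5 − 0.5y_{East}.
Solving the two reaction functions simultaneously: (1 − (−0.5)(−0.5))y_{East} = 125.5 − 0.5·132.5, so 0.75y_{East} = 59.25 and y_{East} = 79.
Then y_{West} = 132.5 − 0.5·79 = 93.
Equilibrium price: P = 352 − 172 = 180.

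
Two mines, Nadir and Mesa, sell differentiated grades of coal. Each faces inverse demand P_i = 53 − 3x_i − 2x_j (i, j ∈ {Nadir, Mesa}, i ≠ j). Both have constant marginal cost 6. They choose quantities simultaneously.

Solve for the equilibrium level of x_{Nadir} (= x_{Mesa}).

5.875

Mine Nadir's profit: π = x_{Nadir}(53 − 3x_{Nadir} − 2x_{Mesa}) − 6x_{Nadir}.
∂π/∂x_{Nadir} = 47 − 6x_{Nadir} − 2x_{Mesa} = 0 ⇒ x_{Nadir} = 47/6 − (1/3)x_{Mesa}.
By symmetry x_{Mesa} = x_{Nadir}; substituting into the reaction function, (4/3)x_{Nadir} = 47/6 and x_{Nadir} = 5.875.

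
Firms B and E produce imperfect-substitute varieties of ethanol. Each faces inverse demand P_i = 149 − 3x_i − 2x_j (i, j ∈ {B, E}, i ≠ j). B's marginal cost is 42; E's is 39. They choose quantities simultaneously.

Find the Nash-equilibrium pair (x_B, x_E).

13.1875, 13.9375

Firm B's profit: π = x_B(149 − 3x_B − 2x_E) − 42x_B.
∂π/∂x_B = 107 − 6x_B − 2x_E = 0 ⇒ x_B = 107/6 − (1/3)x_E.
Similarly x_E = 55/3 − (1/3)x_B.
Plugging x_E into B's best response: x_B = 107/6 − (1/3)(55/3 − (1/3)x_B) ⇒ (8/9)x_B = 211/18, so x_B = 13.1875.
Then x_E = 55/3 − (1/3)·13.1875 = 13.9375.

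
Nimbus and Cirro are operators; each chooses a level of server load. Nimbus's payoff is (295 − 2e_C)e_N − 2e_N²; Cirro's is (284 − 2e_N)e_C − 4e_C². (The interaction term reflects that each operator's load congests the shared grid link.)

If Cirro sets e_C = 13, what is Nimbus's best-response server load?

Expanding Nimbus's payoff: 295e_N − 2e_Ce_N − 2e_N².
∂π/∂e_N = 295 − 2e_C − 4e_N = 0, so e_N = 73.75 − 0.5e_C.
At e_C = 13: e_N = 73.75 − 0.5·13 = 67.25.

67.25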